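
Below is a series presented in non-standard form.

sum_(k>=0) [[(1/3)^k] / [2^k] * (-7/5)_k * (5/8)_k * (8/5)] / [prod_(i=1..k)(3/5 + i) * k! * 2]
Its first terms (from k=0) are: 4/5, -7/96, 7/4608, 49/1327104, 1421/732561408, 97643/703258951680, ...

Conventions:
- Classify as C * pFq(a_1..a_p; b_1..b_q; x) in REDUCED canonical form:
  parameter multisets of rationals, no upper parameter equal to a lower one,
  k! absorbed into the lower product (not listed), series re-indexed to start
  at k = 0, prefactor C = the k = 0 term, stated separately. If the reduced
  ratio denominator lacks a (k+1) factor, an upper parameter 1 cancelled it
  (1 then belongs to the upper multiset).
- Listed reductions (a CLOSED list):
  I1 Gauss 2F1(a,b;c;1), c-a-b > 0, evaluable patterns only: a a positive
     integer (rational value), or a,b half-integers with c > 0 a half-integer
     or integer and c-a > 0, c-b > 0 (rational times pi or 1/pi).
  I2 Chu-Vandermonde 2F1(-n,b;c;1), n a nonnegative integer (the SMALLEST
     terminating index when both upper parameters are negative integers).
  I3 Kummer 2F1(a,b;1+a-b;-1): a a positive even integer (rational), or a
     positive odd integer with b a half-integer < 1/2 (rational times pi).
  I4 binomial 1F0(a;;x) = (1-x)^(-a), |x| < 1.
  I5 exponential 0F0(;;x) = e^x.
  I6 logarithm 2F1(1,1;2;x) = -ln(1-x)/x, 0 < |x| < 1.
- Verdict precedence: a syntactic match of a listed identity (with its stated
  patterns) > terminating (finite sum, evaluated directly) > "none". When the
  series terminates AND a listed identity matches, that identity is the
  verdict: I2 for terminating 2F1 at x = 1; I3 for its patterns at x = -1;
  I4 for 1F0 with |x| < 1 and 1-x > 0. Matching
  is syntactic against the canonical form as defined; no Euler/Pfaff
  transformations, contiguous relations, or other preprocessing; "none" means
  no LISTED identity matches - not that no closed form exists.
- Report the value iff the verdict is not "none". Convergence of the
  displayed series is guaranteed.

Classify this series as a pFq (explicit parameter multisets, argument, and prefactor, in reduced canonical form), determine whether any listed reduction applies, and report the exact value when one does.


x = 1/6 here; the reduced form reads 2F1, upper {-7/5, 5/8}, lower {8/5}, C = 4/5. Verdict: no listed reduction: x = 1/6 and upper {-7/5, 5/8} fail every I1-I6 pattern.

The tell: with t_0 = 4/5, the two k-th powers (prefactor 4/5) combine into one argument.
Ratio: r(k) = (1/6) * (k-7/5) (k+5/8) / [(k+8/5) (k+1)] - rational; roots negated = parameters, x = (1/6), C = 4/5.


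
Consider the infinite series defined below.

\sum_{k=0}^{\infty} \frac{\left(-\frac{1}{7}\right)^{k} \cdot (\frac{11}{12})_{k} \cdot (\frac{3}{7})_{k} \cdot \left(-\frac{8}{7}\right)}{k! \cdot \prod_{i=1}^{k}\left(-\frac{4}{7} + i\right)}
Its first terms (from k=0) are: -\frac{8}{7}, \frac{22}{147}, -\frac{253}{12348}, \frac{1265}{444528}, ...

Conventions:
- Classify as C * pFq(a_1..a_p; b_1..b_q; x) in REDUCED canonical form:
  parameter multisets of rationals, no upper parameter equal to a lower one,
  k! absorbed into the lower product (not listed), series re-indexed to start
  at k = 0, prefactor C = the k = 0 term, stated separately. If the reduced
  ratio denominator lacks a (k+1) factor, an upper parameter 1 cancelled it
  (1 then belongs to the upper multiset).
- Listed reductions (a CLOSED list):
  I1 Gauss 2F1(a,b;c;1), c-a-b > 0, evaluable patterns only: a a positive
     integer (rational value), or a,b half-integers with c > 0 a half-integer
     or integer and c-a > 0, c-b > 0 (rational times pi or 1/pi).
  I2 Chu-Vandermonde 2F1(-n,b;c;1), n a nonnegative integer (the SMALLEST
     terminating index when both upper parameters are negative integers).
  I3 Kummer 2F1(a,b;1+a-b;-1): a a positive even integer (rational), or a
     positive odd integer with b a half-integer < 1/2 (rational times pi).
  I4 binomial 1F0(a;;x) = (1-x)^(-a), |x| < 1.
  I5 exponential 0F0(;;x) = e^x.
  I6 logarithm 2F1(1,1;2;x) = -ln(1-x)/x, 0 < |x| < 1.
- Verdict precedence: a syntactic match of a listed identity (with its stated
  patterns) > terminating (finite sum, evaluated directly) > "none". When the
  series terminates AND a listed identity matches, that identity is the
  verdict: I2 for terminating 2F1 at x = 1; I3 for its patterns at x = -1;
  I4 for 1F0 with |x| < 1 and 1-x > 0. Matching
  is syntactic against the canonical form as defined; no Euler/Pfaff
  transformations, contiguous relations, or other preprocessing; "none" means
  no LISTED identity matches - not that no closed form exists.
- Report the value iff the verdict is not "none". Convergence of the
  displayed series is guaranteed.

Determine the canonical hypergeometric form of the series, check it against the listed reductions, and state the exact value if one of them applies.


This is -\frac{8}{7} * 1F0(\frac{11}{12}; -; -\frac{1}{7}) in reduced canonical form. Verdict: this is the I4 binomial reduction (the 1F0 binomial series: exponent -11/12, x = -\frac{1}{7}). Sum: \left(-\frac{8}{7}\right) \cdot \left(\frac{8}{7}\right)^{-\frac{11}{12}}.

The tell: with t_0 = -\frac{8}{7}, the parameter 3/7 appears in both the upper and lower lists and cancels.
Step ratio: r(k) = -\frac{1}{7} * (k+\frac{11}{12}) / [(k+1)] - rational in k, leading ratio -\frac{1}{7}; with t_0 = -\frac{8}{7}, classification follows.


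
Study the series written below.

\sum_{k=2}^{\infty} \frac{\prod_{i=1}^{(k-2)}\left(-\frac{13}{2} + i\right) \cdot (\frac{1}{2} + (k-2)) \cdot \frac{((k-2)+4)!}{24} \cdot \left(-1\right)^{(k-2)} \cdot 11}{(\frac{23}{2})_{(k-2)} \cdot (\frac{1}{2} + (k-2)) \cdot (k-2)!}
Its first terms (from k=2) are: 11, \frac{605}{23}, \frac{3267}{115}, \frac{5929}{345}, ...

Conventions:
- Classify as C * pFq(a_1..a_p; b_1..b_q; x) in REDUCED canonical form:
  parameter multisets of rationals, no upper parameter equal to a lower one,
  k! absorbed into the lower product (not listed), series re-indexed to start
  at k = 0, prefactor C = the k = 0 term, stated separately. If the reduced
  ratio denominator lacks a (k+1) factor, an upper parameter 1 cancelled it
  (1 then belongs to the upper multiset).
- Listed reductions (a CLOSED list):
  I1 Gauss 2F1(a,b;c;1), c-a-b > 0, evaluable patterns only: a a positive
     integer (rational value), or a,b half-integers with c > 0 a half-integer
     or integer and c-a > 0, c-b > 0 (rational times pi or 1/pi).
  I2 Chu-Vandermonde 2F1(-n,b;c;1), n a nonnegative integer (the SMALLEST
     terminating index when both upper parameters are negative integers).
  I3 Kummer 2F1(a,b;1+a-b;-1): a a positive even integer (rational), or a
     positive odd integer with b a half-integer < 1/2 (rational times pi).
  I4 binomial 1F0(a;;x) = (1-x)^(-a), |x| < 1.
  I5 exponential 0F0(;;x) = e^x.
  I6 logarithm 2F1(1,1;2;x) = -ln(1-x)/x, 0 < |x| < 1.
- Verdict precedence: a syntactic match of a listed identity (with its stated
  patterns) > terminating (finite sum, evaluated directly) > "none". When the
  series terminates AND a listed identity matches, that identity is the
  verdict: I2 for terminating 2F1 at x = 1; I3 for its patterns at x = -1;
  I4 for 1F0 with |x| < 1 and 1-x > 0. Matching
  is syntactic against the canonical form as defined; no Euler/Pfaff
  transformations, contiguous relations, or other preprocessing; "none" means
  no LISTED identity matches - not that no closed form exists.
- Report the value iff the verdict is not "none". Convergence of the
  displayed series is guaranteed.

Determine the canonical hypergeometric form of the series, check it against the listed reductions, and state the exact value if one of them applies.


The series (x = -1) is 2F1: upper {-\frac{11}{2}, 5}, lower {\frac{23}{2}}, prefactor 11. Verdict at x = -1: Kummer's theorem (I3) matches (x = -1; c = \frac{23}{2} equals 1+a-b for upper {-\frac{11}{2}, 5}: listed pattern). Hence: \frac{480134655}{16777216} \cdot \pi.

Structural cue: t_0 being 11, the factorial ratio (prefactor 11) (k+a-1)!/(a-1)! is a rising factorial (a)_k.
Consecutive-term ratio: r(k) = -1 * (k-\frac{11}{2}) (k+5) / [(k+\frac{23}{2}) (k+1)] - rational in k, leading ratio -1; with t_0 = 11, classification follows.


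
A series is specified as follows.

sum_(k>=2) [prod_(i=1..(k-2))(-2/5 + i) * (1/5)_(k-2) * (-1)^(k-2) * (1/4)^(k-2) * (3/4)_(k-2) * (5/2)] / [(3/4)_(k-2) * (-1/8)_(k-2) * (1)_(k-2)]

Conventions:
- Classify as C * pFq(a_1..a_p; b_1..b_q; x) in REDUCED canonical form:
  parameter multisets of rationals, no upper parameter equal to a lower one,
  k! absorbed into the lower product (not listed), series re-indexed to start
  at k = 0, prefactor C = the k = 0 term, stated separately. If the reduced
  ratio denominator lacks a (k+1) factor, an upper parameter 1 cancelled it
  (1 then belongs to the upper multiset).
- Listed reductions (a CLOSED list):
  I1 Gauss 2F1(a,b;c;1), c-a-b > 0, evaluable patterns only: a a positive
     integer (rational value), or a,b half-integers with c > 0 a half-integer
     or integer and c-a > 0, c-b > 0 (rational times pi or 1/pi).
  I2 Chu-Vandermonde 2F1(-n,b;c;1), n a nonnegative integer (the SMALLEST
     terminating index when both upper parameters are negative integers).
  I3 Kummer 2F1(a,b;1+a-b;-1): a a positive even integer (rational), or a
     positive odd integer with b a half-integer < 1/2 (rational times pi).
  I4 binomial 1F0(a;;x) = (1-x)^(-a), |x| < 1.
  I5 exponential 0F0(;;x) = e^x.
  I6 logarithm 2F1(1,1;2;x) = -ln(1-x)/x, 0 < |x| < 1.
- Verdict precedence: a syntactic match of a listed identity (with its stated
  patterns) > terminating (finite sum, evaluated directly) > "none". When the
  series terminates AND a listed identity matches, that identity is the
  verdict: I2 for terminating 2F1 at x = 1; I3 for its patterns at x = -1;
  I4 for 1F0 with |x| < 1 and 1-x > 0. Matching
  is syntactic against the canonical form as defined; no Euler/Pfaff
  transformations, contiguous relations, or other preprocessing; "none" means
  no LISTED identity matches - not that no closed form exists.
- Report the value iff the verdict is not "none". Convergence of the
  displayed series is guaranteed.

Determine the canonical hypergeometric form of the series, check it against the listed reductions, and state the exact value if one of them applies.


At argument -1/4: a 2F1 with upper {1/5, 3/5}, lower {-1/8}, scaled by C = 5/2. Verdict: no listed reduction: x = -1/4 and upper {1/5, 3/5} fail every I1-I6 pattern.

Key observation: x = (-1/4) and the (-1)^k factor (prefactor 5/2) folds into the argument's sign.
Ratio: r(k) = (-1/4) * (k+1/5) (k+3/5) / [(k-1/8) (k+1)] ; factor over Q: parameters, x = (-1/4), and C = 5/2.


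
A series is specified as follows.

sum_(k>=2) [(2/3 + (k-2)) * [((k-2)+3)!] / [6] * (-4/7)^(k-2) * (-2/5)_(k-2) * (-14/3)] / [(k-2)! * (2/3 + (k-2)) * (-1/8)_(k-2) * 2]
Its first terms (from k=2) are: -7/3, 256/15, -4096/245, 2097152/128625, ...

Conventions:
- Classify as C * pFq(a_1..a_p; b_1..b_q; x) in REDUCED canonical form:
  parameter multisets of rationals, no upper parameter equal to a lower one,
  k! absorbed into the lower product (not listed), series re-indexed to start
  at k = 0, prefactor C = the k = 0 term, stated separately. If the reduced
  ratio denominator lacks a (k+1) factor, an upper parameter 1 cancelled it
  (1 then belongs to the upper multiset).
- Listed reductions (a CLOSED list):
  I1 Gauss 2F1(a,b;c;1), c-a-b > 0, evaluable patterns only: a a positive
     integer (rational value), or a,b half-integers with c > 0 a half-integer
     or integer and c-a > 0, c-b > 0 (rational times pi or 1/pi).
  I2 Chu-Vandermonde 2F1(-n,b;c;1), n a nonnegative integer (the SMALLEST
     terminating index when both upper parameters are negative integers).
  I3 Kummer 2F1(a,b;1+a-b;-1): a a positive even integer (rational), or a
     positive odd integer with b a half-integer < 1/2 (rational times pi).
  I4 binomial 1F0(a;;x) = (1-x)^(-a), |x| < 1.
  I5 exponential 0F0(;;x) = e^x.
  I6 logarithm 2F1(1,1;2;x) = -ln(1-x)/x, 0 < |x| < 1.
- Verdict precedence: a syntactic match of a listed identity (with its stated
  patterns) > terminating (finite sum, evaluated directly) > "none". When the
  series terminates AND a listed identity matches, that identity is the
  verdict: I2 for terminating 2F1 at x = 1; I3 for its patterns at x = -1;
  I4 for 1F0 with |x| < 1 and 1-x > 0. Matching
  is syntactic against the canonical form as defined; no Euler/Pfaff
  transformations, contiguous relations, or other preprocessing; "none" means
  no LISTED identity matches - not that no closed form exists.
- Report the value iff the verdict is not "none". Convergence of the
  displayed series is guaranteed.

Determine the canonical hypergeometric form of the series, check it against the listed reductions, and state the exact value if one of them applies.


This is -7/3 * 2F1(-2/5, 4; -1/8; -4/7) in reduced canonical form. Verdict: none (x = -4/7): each listed identity misses the multisets {-2/5, 4} ; {-1/8}.

Structural cue: from the first term -7/3: the constant factors (prefactor -7/3) combine into one prefactor.
Consecutive-term ratio: r(k) = (-4/7) * (k-2/5) (k+4) / [(k-1/8) (k+1)] - poly over poly, x = (-4/7) from leading terms; C = -7/3 at k = 0.


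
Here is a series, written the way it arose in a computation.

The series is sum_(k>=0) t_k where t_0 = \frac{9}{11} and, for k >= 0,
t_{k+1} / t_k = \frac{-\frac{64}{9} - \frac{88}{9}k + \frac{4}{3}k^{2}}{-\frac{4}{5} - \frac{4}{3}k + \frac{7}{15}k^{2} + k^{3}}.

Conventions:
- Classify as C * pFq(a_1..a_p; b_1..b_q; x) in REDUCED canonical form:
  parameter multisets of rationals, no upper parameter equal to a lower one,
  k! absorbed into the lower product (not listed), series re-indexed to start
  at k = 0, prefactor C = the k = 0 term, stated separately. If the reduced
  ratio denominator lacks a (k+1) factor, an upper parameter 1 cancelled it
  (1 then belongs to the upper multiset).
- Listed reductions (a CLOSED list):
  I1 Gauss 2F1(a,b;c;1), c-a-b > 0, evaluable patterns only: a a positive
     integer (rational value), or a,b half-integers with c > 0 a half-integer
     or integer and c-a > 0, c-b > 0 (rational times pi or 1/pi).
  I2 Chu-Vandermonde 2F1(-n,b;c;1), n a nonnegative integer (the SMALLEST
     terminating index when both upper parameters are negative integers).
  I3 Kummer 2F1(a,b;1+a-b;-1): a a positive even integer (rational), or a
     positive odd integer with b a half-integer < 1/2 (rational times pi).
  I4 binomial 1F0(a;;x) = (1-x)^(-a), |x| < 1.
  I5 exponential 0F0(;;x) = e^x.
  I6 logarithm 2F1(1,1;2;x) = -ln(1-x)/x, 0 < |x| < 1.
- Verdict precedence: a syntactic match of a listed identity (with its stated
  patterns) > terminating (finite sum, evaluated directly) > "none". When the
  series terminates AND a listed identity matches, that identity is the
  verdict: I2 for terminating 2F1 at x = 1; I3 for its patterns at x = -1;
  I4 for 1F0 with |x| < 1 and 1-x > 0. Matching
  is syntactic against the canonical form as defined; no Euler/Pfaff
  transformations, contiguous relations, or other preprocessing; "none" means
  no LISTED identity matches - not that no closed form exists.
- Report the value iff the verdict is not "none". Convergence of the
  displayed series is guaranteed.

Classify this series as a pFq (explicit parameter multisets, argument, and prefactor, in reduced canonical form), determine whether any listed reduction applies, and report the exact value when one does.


Canonical form: C = \frac{9}{11} times 1F1 with upper {-8}, lower {-\frac{6}{5}}, x = \frac{4}{3}. Verdict: terminating. With -8 upstairs the series is a 9-term polynomial sum; evaluated term by term. Exact value: -\frac{7136030093}{227751993}.

The tell: with t_0 = \frac{9}{11}, the expanded ratio factors over Q; C = 9/11, x = 4/3, roots give parameters.
Consecutive-term ratio: r(k) = \frac{4}{3} * (k-8) / [(k-\frac{6}{5}) (k+1)] ; factor over Q: parameters, x = \frac{4}{3}, and C = \frac{9}{11}.


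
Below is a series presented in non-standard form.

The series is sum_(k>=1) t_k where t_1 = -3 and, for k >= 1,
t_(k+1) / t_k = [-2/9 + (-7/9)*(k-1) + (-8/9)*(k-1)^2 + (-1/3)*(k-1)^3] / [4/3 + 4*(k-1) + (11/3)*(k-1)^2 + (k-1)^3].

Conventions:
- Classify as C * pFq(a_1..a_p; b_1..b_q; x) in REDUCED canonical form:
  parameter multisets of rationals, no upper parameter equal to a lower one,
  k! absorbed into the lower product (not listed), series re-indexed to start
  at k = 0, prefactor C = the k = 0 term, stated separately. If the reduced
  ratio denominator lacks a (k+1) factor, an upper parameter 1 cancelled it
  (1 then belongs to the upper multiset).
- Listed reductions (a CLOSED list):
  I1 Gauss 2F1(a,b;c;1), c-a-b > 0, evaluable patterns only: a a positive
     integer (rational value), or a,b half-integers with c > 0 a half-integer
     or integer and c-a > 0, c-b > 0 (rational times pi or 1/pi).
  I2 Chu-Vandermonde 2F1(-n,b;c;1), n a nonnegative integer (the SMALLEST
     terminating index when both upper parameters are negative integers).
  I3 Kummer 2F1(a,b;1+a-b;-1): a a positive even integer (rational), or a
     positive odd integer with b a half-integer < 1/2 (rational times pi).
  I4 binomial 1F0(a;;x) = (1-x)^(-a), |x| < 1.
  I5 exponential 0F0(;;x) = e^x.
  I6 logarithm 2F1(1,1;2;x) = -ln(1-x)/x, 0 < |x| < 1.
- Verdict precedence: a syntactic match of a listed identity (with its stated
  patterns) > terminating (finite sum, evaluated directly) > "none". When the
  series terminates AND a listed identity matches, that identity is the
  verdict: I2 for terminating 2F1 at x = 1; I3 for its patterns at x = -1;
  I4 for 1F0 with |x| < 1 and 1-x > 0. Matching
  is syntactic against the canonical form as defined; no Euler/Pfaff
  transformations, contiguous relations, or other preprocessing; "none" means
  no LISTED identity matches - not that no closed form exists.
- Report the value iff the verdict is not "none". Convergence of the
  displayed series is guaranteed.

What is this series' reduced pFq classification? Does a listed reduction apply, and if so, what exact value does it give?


Reduced: x = -1/3, 2F1, upper = {1, 1}, lower = {2}, C = -3. Verdict: logarithm (I6) applies (the logarithm: parameters (1,1;2), x = -1/3). Value: (-9) * ln(4/3).

Structural cue: x = (-1/3) and cancel k + 2/3 from the displayed ratio first; then C = -3, x = -1/3.
Consecutive-term ratio: r(k) = (-1/3) * (k+1) (k+1) / [(k+2) (k+1)] - rational in k, leading ratio (-1/3); with t_0 = -3, classification follows.


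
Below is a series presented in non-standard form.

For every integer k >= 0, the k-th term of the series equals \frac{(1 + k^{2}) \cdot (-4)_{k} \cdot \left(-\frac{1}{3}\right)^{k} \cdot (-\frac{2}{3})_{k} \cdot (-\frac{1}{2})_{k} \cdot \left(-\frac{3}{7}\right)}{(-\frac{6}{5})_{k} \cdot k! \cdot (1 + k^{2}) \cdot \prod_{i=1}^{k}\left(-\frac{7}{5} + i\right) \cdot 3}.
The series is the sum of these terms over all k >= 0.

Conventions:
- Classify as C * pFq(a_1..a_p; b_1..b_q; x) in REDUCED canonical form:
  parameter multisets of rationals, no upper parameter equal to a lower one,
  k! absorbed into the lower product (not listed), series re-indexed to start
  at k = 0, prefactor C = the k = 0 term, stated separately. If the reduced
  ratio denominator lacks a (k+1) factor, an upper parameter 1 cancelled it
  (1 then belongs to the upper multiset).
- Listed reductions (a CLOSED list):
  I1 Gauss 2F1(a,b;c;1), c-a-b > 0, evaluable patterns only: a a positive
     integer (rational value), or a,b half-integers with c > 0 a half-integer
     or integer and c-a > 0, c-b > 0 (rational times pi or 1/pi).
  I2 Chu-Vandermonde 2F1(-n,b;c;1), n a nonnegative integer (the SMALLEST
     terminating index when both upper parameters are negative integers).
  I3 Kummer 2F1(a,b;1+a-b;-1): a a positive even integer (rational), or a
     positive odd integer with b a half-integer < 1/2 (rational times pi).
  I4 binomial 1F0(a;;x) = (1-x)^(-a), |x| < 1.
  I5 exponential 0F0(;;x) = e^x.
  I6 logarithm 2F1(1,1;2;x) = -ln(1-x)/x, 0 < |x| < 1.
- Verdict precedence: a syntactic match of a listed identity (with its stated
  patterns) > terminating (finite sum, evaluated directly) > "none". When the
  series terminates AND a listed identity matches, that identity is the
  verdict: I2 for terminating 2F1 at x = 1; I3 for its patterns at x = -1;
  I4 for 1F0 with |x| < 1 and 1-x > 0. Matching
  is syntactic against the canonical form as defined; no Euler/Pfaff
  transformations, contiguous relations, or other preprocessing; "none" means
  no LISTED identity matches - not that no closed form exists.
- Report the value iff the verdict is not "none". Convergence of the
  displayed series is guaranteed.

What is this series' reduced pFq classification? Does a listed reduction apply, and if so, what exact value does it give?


Reduced: x = -\frac{1}{3}, 3F2, upper = {-4, -\frac{2}{3}, -\frac{1}{2}}, lower = {-\frac{6}{5}, -\frac{2}{5}}, C = -\frac{1}{7}. Verdict: terminating - upper parameter -4 makes this a finite sum (last index 4), evaluated exactly. Hence: -\frac{611043541}{4126816512}.

Structural cue: t_0 = -\frac{1}{7} here, and the lower running product (C = -1/7) is a rising factorial.
Ratio: r(k) = -\frac{1}{3} * (k-4) (k-\frac{2}{3}) (k-\frac{1}{2}) / [(k-\frac{6}{5}) (k-\frac{2}{5}) (k+1)] - rational in k. x = -\frac{1}{3}; t_0 = -\frac{1}{7}; negate the roots.


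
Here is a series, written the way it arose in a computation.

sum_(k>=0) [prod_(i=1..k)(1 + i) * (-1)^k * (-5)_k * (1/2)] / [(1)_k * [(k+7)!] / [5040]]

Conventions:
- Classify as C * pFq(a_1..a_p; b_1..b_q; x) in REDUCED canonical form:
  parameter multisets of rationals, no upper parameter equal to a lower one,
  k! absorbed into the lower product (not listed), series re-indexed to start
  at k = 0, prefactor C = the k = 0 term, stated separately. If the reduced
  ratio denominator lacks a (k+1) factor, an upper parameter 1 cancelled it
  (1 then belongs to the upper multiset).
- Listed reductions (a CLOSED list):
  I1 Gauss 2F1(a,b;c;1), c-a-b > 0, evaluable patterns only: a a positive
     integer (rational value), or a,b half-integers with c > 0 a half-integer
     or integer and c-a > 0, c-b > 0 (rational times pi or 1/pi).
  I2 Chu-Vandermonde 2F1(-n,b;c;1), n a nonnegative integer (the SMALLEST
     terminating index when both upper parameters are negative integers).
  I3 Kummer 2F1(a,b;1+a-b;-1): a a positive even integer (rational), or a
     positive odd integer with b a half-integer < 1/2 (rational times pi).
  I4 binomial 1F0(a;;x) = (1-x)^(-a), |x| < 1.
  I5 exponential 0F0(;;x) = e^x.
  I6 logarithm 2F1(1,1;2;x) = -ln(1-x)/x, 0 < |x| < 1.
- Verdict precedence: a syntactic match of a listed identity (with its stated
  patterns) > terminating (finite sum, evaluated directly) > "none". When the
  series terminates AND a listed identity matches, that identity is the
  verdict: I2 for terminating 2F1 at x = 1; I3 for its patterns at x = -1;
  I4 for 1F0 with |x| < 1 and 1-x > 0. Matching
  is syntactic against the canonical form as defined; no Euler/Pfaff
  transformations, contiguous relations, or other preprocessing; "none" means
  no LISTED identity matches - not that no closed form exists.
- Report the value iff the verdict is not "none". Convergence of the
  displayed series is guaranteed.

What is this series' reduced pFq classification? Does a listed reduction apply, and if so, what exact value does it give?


Reduced: x = -1, 2F1, upper = {-5, 2}, lower = {8}, C = 1/2. Verdict at x = -1: the Kummer evaluation I3 matches (x = -1; c = 8 equals 1+a-b for upper {-5, 2}: listed pattern). Its exact value is 7/4.

The tell: with t_0 = 1/2, (1)_k (C = 1/2) is k! itself.
Ratio: r(k) = (-1) * (k-5) (k+2) / [(k+8) (k+1)] - rational; roots negated = parameters, x = (-1), C = 1/2.


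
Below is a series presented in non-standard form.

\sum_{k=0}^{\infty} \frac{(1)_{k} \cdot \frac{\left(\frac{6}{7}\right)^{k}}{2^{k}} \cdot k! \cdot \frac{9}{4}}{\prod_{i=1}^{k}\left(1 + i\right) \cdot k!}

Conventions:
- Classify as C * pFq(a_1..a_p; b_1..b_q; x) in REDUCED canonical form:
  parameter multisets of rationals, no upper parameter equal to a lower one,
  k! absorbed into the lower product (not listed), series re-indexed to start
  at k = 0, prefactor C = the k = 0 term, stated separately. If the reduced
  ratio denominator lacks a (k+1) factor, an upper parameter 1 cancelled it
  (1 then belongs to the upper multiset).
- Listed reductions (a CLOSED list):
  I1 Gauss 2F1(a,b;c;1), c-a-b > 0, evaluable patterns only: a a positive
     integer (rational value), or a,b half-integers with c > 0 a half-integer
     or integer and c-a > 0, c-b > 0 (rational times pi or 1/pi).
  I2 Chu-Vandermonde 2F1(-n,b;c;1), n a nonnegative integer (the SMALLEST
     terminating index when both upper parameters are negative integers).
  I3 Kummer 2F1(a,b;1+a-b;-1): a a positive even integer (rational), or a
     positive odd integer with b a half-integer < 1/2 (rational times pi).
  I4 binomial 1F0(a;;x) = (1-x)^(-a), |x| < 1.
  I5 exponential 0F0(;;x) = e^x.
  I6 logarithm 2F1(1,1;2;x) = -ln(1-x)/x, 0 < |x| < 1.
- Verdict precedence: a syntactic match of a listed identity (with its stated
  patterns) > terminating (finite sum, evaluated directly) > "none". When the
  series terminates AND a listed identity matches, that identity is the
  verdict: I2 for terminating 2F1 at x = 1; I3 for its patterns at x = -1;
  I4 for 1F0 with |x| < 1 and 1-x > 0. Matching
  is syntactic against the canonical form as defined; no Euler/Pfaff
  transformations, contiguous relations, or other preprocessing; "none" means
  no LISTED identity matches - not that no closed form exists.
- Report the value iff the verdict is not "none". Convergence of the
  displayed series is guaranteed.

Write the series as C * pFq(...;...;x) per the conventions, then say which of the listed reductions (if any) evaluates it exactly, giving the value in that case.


At argument \frac{3}{7}: a 2F1 with upper {1, 1}, lower {2}, scaled by C = \frac{9}{4}. Verdict: the I6 logarithm reduction fires (the logarithm: parameters (1,1;2), x = \frac{3}{7}). Exact value: \left(-\frac{21}{4}\right) \cdot \ln\left(\frac{4}{7}\right).

Structural cue: t_0 = \frac{9}{4} here, and the two k-th powers (C = 9/4) combine into one argument.
Adjacent-term ratio: r(k) = \frac{3}{7} * (k+1) (k+1) / [(k+2) (k+1)] - rational; roots negated = parameters, x = \frac{3}{7}, C = \frac{9}{4}.


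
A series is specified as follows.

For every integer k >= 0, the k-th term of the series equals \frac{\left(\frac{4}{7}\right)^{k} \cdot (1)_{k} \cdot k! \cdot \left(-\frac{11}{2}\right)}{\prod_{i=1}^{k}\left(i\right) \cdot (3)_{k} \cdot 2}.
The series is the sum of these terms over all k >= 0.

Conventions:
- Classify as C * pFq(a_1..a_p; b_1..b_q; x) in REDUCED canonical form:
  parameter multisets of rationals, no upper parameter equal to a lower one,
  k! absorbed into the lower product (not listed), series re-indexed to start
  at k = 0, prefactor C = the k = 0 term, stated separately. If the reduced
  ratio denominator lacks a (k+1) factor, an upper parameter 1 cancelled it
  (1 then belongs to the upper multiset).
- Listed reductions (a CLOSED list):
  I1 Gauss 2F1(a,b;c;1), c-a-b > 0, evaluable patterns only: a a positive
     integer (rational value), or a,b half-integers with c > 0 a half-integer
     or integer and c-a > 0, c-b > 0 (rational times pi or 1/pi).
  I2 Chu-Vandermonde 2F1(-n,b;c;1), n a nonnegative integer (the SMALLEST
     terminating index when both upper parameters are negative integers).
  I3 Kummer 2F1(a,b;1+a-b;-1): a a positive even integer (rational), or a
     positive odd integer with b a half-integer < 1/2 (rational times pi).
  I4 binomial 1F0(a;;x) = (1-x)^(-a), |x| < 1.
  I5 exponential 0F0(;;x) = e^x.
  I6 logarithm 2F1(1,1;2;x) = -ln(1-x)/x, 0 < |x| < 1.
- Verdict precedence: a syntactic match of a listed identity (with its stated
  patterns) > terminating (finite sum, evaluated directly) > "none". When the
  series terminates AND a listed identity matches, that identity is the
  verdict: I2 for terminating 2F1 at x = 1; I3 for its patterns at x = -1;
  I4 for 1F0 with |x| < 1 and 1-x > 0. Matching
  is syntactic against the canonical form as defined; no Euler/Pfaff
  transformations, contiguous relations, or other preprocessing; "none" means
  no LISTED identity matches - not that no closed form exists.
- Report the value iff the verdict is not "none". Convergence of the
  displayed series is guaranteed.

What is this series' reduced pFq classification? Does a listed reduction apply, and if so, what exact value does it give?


At argument \frac{4}{7}: a 2F1 with upper {1, 1}, lower {3}, scaled by C = -\frac{11}{4}. Verdict: none (x = \frac{4}{7}): each listed identity misses the multisets {1, 1} ; {3}.

The tell: x = \frac{4}{7} and the factorial ratio (C = -11/4, x = 4/7) (k+a-1)!/(a-1)! is a rising factorial (a)_k.
Term ratio: r(k) = \frac{4}{7} * (k+1) (k+1) / [(k+3) (k+1)] - rational in k, leading ratio \frac{4}{7}; with t_0 = -\frac{11}{4}, classification follows.


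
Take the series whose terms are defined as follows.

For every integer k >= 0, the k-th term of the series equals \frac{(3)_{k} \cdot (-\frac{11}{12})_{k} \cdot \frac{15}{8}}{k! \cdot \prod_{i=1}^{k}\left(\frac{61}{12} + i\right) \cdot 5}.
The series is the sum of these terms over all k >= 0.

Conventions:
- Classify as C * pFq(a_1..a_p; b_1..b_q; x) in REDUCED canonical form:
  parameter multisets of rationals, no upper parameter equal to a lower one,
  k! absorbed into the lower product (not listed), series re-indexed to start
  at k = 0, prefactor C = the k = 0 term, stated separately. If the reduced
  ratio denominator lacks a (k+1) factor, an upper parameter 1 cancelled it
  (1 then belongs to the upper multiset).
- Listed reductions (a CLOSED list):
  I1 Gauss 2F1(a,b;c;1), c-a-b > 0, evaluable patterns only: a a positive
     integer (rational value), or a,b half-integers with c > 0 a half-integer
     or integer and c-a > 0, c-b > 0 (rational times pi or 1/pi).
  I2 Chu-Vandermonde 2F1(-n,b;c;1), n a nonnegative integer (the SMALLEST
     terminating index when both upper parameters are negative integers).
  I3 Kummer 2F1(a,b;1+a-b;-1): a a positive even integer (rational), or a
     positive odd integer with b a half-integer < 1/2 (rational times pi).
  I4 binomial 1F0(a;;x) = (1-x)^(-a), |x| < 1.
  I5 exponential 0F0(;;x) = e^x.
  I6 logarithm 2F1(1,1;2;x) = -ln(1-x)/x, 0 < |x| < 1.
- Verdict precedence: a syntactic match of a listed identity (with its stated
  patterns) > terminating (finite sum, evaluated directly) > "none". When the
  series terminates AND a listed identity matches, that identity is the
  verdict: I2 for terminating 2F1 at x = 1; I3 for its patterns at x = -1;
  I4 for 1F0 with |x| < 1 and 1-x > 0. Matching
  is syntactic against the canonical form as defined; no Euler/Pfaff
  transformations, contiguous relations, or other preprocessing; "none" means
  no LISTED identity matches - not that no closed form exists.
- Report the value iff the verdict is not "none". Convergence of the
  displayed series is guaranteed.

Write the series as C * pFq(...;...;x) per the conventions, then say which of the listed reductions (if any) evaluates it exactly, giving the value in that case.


x = 1 here; the reduced form reads 2F1, upper {-\frac{11}{12}, 3}, lower {\frac{73}{12}}, C = \frac{3}{8}. Verdict (x = 1): Gauss's theorem (I1) applies (x = 1: the Gamma ratio telescopes since c-a-b = 4 > 0 and a = 3 in Z>0). Sum: \frac{110593}{552960}.

Key observation: from the first term \frac{3}{8}: the constant factors (C = 3/8) combine into one prefactor.
Ratio: r(k) = 1 * (k-\frac{11}{12}) (k+3) / [(k+\frac{73}{12}) (k+1)] - poly over poly, x = 1 from leading terms; C = \frac{3}{8} at k = 0.


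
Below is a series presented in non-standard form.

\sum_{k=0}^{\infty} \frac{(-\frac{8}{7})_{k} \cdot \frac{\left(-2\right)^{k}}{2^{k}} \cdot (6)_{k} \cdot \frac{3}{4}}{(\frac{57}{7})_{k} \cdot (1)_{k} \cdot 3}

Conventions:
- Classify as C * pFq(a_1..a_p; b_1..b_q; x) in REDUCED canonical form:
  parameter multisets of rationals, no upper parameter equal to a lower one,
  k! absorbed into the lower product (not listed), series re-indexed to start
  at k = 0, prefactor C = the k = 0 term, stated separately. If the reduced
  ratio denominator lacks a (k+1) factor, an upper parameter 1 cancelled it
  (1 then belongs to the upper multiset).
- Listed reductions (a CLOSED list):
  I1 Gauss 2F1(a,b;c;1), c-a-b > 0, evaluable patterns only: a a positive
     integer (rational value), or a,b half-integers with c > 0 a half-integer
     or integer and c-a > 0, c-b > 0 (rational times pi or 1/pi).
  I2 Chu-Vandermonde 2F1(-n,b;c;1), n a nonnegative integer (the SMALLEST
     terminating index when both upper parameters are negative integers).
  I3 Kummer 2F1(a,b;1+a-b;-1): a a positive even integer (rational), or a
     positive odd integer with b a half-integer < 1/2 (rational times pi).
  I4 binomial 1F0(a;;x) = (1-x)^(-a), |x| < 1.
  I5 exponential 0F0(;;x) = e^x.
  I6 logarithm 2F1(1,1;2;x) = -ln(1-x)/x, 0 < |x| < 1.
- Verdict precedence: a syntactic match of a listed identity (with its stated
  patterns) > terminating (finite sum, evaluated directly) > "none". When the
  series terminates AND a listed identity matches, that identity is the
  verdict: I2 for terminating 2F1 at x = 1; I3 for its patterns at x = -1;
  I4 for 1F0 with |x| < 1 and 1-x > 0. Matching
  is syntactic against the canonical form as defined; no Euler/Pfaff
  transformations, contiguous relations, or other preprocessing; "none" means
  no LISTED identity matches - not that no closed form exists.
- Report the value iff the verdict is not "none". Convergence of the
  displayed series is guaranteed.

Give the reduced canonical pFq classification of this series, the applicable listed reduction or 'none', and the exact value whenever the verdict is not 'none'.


At argument -1: a 2F1 with upper {-\frac{8}{7}, 6}, lower {\frac{57}{7}}, scaled by C = \frac{1}{4}. Verdict: Kummer's theorem (I3) applies (x = -1; c = \frac{57}{7} equals 1+a-b for upper {-\frac{8}{7}, 6}: listed pattern). Exact value: \frac{645}{1372}.

Key observation: from the first term \frac{1}{4}: the two k-th powers (C = 1/4) combine into one argument.
Adjacent-term ratio: r(k) = -1 * (k-\frac{8}{7}) (k+6) / [(k+\frac{57}{7}) (k+1)] - rational in k, leading ratio -1; with t_0 = \frac{1}{4}, classification follows.


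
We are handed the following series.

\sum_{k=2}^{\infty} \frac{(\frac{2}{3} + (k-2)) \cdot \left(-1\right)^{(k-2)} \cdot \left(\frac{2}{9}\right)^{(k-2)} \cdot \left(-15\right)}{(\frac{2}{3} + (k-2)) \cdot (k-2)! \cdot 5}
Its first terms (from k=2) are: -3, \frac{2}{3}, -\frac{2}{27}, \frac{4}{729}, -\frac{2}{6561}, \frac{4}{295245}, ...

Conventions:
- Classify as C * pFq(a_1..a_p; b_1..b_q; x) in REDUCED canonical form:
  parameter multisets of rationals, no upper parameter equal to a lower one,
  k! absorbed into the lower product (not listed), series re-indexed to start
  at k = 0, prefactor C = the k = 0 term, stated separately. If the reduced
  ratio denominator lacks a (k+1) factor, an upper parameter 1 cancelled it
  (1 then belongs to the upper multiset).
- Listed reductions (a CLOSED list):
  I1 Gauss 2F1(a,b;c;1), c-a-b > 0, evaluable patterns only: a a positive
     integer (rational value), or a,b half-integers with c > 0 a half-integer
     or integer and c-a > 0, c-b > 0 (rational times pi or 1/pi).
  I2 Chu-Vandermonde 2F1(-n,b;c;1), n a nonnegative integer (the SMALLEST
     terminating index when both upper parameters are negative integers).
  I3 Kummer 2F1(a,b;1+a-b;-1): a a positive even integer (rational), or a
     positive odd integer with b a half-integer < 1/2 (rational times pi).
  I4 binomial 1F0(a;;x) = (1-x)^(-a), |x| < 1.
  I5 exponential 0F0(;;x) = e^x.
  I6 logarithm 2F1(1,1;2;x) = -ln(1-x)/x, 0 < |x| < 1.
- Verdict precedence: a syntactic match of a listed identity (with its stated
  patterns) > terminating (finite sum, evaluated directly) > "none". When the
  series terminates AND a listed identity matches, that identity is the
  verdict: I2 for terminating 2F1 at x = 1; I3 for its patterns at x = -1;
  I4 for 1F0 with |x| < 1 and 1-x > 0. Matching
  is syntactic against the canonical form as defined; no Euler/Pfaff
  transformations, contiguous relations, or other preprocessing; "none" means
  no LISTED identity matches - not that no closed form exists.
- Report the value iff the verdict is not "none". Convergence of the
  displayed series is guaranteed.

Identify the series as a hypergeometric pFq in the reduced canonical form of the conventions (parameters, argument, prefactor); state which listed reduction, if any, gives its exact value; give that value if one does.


Key step: t_0 = -3 here, and k + 2/3 divides numerator and denominator alike; prefactor -3 after cancelling.
Term ratio: r(k) = -\frac{2}{9} * 1 / [(k+1)] - rational in k. x = -\frac{2}{9}; t_0 = -3; negate the roots.

At argument -\frac{2}{9}: a 0F0 with upper {-}, lower {-}, scaled by C = -3. Verdict: the exponential series (I5) applies (the 0F0 exponential series at x = -\frac{2}{9}). Hence: \left(-3\right) \cdot e^{-\frac{2}{9}}.


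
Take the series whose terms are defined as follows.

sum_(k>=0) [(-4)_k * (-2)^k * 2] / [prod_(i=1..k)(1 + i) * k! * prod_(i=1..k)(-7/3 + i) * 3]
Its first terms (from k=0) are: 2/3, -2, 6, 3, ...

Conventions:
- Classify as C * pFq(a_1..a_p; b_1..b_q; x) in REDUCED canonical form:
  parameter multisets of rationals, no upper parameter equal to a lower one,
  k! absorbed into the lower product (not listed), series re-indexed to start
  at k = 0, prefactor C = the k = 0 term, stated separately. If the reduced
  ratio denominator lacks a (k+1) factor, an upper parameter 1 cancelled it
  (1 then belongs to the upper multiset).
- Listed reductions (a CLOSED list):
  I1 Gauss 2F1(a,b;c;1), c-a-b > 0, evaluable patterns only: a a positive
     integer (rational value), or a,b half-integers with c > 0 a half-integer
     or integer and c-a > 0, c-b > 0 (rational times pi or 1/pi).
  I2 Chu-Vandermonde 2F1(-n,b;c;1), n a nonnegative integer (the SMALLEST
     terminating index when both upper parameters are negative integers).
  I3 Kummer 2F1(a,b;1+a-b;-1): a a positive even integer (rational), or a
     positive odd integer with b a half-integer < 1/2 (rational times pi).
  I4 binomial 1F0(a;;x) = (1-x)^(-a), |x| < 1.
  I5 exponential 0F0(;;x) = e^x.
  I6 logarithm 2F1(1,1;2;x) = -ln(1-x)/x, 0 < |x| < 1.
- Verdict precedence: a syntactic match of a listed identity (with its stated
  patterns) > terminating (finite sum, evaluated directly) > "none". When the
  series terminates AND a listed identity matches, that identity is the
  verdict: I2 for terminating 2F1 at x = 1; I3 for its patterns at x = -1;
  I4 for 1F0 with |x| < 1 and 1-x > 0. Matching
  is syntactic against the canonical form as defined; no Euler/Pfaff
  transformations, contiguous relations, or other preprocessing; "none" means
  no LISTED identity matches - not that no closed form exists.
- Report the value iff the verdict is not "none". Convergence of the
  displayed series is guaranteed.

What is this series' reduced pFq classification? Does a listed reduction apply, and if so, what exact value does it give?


Structural cue: x = (-2) and the constant factors (C = 2/3, x = -2) combine into one prefactor.
Ratio: r(k) = (-2) * (k-4) / [(k-4/3) (k+2) (k+1)] ; factor over Q: parameters, x = (-2), and C = 2/3.

The series (x = -2) is 1F2: upper {-4}, lower {-4/3, 2}, prefactor 2/3. Verdict: terminating at k = 4: the factor (-4)_k kills every later term; summing the 5 survivors is exact. Exact value: 1177/150.


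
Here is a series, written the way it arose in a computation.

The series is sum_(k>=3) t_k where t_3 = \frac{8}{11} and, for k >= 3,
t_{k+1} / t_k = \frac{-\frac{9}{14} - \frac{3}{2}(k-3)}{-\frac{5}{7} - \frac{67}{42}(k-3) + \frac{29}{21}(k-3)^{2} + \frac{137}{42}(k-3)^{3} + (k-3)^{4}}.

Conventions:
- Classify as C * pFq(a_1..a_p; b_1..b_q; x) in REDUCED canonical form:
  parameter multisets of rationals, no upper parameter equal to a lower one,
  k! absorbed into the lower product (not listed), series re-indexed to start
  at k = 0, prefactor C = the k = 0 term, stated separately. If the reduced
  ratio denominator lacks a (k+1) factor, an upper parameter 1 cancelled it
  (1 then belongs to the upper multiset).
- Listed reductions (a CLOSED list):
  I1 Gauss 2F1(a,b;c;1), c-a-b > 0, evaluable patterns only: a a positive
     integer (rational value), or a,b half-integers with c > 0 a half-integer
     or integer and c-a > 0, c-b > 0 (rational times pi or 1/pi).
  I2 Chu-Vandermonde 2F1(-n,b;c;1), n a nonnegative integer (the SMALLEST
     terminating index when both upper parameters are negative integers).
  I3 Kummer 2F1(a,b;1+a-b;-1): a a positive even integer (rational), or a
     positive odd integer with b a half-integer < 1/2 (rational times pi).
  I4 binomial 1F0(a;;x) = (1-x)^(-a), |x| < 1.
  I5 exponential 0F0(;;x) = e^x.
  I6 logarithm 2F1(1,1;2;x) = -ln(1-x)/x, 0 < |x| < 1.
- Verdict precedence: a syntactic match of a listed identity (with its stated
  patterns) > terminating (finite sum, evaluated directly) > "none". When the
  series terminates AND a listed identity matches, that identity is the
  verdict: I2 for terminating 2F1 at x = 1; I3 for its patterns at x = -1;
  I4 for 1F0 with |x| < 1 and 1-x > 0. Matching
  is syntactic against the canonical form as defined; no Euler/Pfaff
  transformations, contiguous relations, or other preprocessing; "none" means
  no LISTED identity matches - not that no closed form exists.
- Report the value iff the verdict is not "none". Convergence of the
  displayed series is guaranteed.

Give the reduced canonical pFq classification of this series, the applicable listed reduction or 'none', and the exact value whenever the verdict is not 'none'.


Structural cue: t_0 being \frac{8}{11}, the parameter 3/7 appears in both the upper and lower lists and cancels.
Adjacent-term ratio: r(k) = -\frac{3}{2} * 1 / [(k-\frac{2}{3}) (k+\frac{5}{2}) (k+1)] - rational in k, leading ratio -\frac{3}{2}; with t_0 = \frac{8}{11}, classification follows.

The series (x = -\frac{3}{2}) is 0F2: upper {-}, lower {-\frac{2}{3}, \frac{5}{2}}, prefactor \frac{8}{11}. Verdict: none here - no I1-I6 shape fits x = -\frac{3}{2} with lower {-\frac{2}{3}, \frac{5}{2}}.
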